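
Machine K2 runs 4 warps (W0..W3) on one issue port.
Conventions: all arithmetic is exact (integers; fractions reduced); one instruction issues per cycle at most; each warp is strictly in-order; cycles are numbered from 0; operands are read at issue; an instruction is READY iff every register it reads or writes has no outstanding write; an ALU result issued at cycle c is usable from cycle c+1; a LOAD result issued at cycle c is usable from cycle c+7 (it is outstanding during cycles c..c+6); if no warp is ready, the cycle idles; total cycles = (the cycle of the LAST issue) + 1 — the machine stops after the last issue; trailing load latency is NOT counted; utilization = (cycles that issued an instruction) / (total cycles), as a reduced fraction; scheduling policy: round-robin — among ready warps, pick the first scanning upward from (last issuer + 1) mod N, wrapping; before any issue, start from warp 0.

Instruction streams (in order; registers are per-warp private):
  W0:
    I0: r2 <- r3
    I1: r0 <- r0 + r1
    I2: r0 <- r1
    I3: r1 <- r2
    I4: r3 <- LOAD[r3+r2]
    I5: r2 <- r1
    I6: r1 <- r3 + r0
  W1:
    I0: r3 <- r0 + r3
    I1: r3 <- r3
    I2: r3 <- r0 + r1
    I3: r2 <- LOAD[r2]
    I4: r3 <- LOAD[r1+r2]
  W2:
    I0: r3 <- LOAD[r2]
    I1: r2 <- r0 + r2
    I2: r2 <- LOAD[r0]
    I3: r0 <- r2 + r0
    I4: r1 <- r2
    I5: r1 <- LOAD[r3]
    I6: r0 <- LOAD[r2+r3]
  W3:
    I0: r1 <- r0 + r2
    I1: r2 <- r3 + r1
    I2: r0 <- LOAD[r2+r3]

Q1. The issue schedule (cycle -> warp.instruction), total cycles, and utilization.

cycle 0: W0.I0
cycle 1: W1.I0
cycle 2: W2.I0
cycle 3: W3.I0
cycle 4: W0.I1
cycle 5: W1.I1
cycle 6: W2.I1
cycle 7: W3.I1
cycle 8: W0.I2
cycle 9: W1.I2
cycle 10: W2.I2
cycle 11: W3.I2
cycle 12: W0.I3
cycle 13: W1.I3
cycle 14: W0.I4
cycle 15: W0.I5
cycle 16: idle
cycle 17: W2.I3
cycle 18: W2.I4
cycle 19: W2.I5
cycle 20: W1.I4
cycle 21: W2.I6
cycle 22: W0.I6

Answer: 23 cycles, utilization 22/23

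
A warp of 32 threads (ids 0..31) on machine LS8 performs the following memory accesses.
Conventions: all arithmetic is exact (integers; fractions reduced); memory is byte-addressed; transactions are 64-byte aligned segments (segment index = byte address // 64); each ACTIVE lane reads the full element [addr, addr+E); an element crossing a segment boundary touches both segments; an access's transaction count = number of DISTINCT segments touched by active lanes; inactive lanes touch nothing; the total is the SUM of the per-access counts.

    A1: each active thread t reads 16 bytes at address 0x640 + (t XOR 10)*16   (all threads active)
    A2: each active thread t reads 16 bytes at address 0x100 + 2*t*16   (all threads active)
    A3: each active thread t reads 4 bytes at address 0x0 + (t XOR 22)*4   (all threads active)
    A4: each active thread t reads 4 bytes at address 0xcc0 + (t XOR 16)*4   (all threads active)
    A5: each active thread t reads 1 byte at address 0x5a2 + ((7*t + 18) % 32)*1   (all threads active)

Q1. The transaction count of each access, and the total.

A1: 8 transactions
A2: 16 transactions
A3: 2 transactions
A4: 2 transactions
A5: 2 transactions

Answer: 8,16,2,2,2; total 30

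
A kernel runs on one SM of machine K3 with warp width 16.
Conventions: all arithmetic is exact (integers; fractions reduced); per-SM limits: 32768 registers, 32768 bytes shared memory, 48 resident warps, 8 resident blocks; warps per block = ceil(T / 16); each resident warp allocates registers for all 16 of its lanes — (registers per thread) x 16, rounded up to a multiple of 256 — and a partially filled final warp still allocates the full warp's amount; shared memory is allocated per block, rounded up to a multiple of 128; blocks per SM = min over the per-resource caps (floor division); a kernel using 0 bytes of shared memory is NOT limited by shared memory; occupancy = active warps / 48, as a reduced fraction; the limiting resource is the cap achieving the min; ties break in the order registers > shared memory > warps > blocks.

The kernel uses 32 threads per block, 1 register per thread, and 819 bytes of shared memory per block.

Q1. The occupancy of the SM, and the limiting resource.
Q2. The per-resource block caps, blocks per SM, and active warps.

Answer: occupancy 1/3, limited by blocks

registers: 64 blocks
shared memory: 36 blocks
warps: 24 blocks
blocks: 8 blocks

Answer: 8 blocks, 16 active warps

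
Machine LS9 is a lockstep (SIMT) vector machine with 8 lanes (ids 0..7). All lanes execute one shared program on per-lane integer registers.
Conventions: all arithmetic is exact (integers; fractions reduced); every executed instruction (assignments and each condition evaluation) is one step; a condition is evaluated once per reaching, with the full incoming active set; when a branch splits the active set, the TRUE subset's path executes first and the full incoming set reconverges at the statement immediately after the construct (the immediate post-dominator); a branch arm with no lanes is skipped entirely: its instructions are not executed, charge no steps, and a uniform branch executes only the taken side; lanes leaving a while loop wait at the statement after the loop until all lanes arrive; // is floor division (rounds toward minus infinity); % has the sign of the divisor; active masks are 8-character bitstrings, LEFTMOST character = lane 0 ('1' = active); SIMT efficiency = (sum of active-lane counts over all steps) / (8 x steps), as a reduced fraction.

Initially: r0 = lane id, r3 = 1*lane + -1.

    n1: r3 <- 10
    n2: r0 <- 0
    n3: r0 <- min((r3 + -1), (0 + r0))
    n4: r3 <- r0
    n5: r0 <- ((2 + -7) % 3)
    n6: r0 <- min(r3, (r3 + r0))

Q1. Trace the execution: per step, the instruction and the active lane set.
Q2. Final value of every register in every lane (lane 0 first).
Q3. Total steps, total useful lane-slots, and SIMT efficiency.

step 0: r3 <- 10                     11111111
step 1: r0 <- 0                      11111111
step 2: r0 <- min((r3 + -1), (0 + r0)) 11111111
step 3: r3 <- r0                     11111111
step 4: r0 <- ((2 + -7) % 3)         11111111
step 5: r0 <- min(r3, (r3 + r0))     11111111

Answer: 6 steps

r0: 0,0,0,0,0,0,0,0
r3: 0,0,0,0,0,0,0,0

steps = 6; useful = 48; efficiency = 48/48 = 1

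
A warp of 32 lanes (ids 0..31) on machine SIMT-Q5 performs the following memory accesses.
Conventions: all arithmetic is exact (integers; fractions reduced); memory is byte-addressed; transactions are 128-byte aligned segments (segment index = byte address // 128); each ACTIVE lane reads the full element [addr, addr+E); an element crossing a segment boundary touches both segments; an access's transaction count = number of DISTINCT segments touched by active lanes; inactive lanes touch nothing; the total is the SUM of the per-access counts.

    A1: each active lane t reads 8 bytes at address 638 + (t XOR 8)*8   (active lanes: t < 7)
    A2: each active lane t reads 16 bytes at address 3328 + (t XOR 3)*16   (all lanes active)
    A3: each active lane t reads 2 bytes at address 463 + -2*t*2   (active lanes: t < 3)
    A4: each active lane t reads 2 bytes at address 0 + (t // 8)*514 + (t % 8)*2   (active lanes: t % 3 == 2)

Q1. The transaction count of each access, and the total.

A1: 1 transaction
A2: 4 transactions
A3: 1 transaction
A4: 4 transactions

Answer: 1,4,1,4; total 10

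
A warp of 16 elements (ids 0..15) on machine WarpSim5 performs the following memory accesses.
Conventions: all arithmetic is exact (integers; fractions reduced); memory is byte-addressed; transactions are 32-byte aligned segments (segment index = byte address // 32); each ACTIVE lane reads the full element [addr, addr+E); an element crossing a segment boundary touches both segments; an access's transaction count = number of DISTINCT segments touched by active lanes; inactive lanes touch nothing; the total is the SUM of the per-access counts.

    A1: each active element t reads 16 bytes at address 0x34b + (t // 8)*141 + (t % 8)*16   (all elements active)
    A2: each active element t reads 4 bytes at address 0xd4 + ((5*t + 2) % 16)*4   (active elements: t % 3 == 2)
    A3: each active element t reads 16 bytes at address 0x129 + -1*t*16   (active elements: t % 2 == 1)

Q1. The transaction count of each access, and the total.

A1: 9 transactions
A2: 2 transactions
A3: 9 transactions

Answer: 9,2,9; total 20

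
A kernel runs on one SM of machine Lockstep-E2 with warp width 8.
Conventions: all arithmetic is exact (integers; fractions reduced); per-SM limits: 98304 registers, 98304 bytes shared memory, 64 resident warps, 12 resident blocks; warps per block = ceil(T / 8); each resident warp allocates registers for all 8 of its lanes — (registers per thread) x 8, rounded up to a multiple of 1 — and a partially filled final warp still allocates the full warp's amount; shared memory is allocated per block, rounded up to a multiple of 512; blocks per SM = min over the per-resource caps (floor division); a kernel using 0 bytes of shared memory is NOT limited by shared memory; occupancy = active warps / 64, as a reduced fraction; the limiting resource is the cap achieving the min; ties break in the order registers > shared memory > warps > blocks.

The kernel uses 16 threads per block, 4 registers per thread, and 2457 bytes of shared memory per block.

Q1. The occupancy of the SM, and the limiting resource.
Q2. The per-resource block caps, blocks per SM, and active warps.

Answer: occupancy 3/8, limited by blocks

registers: 1536 blocks
shared memory: 38 blocks
warps: 32 blocks
blocks: 12 blocks

Answer: 12 blocks, 24 active warps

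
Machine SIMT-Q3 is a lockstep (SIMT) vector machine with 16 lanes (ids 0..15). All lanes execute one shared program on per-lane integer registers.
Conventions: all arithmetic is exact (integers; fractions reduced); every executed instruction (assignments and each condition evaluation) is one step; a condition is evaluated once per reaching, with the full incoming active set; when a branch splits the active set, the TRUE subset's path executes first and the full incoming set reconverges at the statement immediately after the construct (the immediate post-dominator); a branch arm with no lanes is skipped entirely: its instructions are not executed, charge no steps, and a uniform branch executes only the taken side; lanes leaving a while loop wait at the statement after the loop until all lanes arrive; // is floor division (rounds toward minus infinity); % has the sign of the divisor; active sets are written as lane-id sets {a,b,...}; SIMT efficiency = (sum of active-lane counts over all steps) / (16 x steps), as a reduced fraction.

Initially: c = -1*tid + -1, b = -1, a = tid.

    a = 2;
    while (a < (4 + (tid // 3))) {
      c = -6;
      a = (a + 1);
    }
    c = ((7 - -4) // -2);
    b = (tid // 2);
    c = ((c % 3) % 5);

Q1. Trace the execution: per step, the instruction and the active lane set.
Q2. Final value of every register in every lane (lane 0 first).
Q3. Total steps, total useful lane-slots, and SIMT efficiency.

step 0: a <- 2                       {0,1,2,3,4,5,6,7,8,9,10,11,12,13,14,15}
step 1: eval (a < (4 + (tid // 3)))  {0,1,2,3,4,5,6,7,8,9,10,11,12,13,14,15}
step 2: c <- -6                      {0,1,2,3,4,5,6,7,8,9,10,11,12,13,14,15}
step 3: a <- (a + 1)                 {0,1,2,3,4,5,6,7,8,9,10,11,12,13,14,15}
step 4: eval (a < (4 + (tid // 3)))  {0,1,2,3,4,5,6,7,8,9,10,11,12,13,14,15}
step 5: c <- -6                      {0,1,2,3,4,5,6,7,8,9,10,11,12,13,14,15}
step 6: a <- (a + 1)                 {0,1,2,3,4,5,6,7,8,9,10,11,12,13,14,15}
step 7: eval (a < (4 + (tid // 3)))  {0,1,2,3,4,5,6,7,8,9,10,11,12,13,14,15}
step 8: c <- -6                      {3,4,5,6,7,8,9,10,11,12,13,14,15}
step 9: a <- (a + 1)                 {3,4,5,6,7,8,9,10,11,12,13,14,15}
step 10: eval (a < (4 + (tid // 3)))  {3,4,5,6,7,8,9,10,11,12,13,14,15}
step 11: c <- -6                      {6,7,8,9,10,11,12,13,14,15}
step 12: a <- (a + 1)                 {6,7,8,9,10,11,12,13,14,15}
step 13: eval (a < (4 + (tid // 3)))  {6,7,8,9,10,11,12,13,14,15}
step 14: c <- -6                      {9,10,11,12,13,14,15}
step 15: a <- (a + 1)                 {9,10,11,12,13,14,15}
step 16: eval (a < (4 + (tid // 3)))  {9,10,11,12,13,14,15}
step 17: c <- -6                      {12,13,14,15}
step 18: a <- (a + 1)                 {12,13,14,15}
step 19: eval (a < (4 + (tid // 3)))  {12,13,14,15}
step 20: c <- -6                      {15}
step 21: a <- (a + 1)                 {15}
step 22: eval (a < (4 + (tid // 3)))  {15}
step 23: c <- ((7 - -4) // -2)        {0,1,2,3,4,5,6,7,8,9,10,11,12,13,14,15}
step 24: b <- (tid // 2)              {0,1,2,3,4,5,6,7,8,9,10,11,12,13,14,15}
step 25: c <- ((c % 3) % 5)           {0,1,2,3,4,5,6,7,8,9,10,11,12,13,14,15}

Answer: 26 steps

c: 0,0,0,0,0,0,0,0,0,0,0,0,0,0,0,0
b: 0,0,1,1,2,2,3,3,4,4,5,5,6,6,7,7
a: 4,4,4,5,5,5,6,6,6,7,7,7,8,8,8,9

steps = 26; useful = 281; efficiency = 281/416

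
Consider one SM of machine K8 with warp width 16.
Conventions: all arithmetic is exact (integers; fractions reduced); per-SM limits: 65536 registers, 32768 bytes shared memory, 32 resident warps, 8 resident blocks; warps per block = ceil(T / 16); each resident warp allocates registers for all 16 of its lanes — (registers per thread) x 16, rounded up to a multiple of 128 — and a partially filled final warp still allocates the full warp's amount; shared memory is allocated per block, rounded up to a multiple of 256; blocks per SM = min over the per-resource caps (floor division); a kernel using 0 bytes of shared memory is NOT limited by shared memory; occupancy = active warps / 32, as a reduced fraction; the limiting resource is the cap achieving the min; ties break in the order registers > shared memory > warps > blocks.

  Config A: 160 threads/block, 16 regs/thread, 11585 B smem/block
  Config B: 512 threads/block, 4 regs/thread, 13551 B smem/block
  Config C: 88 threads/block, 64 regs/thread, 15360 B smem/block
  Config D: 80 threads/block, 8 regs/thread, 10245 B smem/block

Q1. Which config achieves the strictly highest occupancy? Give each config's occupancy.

occupancies: A 5/8, B 1, C 3/8, D 15/32

Answer: B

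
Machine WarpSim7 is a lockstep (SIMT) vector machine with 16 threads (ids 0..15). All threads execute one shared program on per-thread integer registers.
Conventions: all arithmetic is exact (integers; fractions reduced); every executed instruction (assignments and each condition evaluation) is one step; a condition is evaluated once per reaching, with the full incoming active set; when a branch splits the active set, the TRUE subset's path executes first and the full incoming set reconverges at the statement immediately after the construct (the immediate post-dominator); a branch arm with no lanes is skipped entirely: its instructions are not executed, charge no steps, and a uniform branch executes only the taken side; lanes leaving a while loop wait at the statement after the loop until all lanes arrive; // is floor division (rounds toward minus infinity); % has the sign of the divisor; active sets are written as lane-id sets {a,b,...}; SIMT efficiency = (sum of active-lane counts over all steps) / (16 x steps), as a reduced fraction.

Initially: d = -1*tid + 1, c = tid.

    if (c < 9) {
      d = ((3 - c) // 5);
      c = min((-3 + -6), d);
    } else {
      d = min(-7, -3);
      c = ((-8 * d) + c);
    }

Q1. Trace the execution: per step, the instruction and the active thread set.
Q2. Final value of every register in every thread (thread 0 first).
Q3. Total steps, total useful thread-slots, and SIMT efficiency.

step 0: eval (c < 9)                 {0,1,2,3,4,5,6,7,8,9,10,11,12,13,14,15}
step 1: d <- ((3 - c) // 5)          {0,1,2,3,4,5,6,7,8}
step 2: c <- min((-3 + -6), d)       {0,1,2,3,4,5,6,7,8}
step 3: d <- min(-7, -3)             {9,10,11,12,13,14,15}
step 4: c <- ((-8 * d) + c)          {9,10,11,12,13,14,15}

Answer: 5 steps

d: 0,0,0,0,-1,-1,-1,-1,-1,-7,-7,-7,-7,-7,-7,-7
c: -9,-9,-9,-9,-9,-9,-9,-9,-9,65,66,67,68,69,70,71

steps = 5; useful = 48; efficiency = 48/80 = 3/5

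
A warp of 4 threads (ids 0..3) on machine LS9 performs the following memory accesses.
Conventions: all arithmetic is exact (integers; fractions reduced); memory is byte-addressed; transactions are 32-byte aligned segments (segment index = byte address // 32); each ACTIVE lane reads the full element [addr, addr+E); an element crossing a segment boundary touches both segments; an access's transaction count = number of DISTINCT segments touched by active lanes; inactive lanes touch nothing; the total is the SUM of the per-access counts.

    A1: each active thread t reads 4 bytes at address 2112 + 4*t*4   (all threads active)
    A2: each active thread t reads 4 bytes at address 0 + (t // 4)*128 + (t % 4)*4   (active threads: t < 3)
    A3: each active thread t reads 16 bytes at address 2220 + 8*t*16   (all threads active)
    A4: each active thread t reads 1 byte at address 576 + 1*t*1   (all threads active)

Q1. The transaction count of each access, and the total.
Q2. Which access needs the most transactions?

A1: 2 transactions
A2: 1 transaction
A3: 4 transactions
A4: 1 transaction

Answer: 2,1,4,1; total 8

Answer: A3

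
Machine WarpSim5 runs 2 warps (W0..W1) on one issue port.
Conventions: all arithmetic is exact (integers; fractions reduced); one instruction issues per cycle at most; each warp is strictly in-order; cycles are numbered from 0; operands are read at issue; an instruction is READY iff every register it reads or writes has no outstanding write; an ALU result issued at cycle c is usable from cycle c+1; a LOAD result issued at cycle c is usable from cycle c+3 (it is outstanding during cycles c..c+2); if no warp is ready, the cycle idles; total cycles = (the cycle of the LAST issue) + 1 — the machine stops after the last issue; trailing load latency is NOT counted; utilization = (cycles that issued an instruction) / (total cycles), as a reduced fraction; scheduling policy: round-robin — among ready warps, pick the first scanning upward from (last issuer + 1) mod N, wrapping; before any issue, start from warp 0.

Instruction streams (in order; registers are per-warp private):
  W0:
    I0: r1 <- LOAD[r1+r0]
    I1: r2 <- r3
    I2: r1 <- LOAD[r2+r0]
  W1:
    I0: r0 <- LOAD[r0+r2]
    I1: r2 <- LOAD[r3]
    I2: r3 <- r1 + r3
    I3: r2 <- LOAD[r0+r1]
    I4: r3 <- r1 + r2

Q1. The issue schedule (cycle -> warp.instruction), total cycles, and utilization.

cycle 0: W0.I0
cycle 1: W1.I0
cycle 2: W0.I1
cycle 3: W1.I1
cycle 4: W0.I2
cycle 5: W1.I2
cycle 6: W1.I3
cycle 7: idle
cycle 8: idle
cycle 9: W1.I4

Answer: 10 cycles, utilization 4/5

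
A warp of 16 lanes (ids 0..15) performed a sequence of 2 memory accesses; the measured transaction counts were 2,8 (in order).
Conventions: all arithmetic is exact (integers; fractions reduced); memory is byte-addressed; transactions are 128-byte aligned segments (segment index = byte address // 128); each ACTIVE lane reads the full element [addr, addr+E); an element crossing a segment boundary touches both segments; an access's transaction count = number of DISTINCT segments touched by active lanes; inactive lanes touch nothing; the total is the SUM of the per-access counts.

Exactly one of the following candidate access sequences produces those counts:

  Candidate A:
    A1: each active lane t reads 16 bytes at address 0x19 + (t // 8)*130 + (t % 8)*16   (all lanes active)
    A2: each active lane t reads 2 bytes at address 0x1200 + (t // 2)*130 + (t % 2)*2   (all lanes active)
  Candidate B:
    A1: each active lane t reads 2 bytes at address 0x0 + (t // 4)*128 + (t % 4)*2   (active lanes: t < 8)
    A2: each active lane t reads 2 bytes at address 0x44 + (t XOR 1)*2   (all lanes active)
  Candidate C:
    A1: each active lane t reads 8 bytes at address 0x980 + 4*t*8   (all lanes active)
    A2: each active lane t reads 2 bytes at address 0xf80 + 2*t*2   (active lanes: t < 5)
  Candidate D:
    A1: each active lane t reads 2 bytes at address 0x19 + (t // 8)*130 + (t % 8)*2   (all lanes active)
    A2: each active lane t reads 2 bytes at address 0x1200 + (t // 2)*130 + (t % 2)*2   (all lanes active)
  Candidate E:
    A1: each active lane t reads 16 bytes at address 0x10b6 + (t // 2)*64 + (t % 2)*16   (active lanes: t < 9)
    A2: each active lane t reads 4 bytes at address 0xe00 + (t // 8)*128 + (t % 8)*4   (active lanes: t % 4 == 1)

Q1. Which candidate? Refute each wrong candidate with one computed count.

A: A1 gives 3 transactions, not 2
B: A2 gives 1 transaction, not 8
C: A1 gives 4 transactions, not 2
E: A1 gives 3 transactions, not 2
D: all counts match (2,8)

Answer: D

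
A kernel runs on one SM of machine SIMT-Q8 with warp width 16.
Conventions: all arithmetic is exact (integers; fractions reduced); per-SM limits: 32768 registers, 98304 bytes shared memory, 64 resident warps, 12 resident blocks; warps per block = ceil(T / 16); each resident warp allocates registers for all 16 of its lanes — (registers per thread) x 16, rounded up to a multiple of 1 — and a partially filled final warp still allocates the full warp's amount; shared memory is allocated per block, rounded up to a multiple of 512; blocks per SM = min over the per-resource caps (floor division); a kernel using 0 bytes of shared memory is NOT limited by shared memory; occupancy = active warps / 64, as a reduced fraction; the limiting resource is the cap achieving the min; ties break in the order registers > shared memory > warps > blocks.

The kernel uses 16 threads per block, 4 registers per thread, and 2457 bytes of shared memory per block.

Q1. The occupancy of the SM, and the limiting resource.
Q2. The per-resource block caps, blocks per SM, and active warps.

Answer: occupancy 3/16, limited by blocks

registers: 512 blocks
shared memory: 38 blocks
warps: 64 blocks
blocks: 12 blocks

Answer: 12 blocks, 12 active warps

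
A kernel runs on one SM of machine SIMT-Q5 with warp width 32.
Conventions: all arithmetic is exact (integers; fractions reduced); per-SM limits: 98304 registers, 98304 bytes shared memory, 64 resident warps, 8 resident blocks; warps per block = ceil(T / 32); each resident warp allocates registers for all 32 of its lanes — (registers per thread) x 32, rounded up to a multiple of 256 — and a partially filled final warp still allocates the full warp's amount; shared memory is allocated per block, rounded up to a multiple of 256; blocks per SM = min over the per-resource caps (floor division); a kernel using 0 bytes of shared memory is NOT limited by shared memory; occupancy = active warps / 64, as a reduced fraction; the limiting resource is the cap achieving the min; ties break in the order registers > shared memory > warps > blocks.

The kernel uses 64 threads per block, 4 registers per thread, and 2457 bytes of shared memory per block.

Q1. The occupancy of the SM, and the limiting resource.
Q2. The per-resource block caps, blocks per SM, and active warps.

Answer: occupancy 1/4, limited by blocks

registers: 192 blocks
shared memory: 38 blocks
warps: 32 blocks
blocks: 8 blocks

Answer: 8 blocks, 16 active warps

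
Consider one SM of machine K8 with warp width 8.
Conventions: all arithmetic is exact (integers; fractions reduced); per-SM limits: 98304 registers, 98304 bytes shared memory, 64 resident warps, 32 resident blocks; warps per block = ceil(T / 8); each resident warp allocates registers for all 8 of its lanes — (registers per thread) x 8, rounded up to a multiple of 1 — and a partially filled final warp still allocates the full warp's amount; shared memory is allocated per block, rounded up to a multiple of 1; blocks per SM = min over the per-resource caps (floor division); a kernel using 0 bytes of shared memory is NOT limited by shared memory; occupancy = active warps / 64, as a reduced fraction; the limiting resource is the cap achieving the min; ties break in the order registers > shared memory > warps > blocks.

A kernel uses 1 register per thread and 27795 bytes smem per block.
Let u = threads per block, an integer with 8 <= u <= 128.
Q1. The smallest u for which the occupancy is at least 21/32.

Answer: u = 105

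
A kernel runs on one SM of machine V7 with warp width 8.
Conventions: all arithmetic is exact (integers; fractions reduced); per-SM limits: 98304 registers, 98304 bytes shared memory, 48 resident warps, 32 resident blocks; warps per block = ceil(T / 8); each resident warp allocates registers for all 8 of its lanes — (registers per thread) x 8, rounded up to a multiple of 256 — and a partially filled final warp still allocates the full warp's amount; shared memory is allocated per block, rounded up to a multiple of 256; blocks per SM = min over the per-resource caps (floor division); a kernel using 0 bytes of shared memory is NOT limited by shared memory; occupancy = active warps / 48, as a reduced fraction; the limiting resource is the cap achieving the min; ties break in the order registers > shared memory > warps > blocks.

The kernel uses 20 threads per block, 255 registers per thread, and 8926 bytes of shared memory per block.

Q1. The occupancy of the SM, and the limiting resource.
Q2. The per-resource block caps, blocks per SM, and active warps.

Answer: occupancy 5/8, limited by shared memory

registers: 16 blocks
shared memory: 10 blocks
warps: 16 blocks
blocks: 32 blocks

Answer: 10 blocks, 30 active warps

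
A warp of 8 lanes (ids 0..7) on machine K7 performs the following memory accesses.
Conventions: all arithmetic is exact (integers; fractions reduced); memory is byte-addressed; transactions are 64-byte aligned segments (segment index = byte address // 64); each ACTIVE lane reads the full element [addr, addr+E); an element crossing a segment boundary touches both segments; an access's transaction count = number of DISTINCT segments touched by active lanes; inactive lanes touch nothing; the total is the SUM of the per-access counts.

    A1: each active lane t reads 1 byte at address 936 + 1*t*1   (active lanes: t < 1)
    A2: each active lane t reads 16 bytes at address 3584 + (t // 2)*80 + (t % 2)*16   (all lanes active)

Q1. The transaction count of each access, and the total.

A1: 1 transaction
A2: 5 transactions

Answer: 1,5; total 6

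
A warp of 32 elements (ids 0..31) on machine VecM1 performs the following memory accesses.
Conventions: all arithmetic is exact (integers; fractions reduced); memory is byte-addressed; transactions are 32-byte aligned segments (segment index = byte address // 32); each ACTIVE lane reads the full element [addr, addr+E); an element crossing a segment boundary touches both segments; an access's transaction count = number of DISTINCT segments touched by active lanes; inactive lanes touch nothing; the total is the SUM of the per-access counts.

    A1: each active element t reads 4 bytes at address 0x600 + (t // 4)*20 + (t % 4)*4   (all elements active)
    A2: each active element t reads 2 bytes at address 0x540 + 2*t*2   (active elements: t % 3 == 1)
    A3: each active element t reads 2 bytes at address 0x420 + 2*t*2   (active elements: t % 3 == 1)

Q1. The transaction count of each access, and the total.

A1: 5 transactions
A2: 4 transactions
A3: 4 transactions

Answer: 5,4,4; total 13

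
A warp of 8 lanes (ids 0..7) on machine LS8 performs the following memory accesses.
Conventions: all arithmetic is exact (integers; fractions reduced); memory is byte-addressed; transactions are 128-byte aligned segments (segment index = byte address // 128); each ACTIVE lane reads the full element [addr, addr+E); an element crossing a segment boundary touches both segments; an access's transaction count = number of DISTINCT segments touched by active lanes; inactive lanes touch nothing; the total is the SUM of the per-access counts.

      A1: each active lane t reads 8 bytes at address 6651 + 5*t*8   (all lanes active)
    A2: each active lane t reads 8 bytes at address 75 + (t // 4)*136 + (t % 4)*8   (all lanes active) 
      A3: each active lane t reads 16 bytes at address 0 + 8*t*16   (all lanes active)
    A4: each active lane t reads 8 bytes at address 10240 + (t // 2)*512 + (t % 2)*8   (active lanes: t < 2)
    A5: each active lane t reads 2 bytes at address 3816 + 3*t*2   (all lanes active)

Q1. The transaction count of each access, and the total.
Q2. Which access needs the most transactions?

A1: 4 transactions
A2: 2 transactions
A3: 8 transactions
A4: 1 transaction
A5: 2 transactions

Answer: 4,2,8,1,2; total 17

Answer: A3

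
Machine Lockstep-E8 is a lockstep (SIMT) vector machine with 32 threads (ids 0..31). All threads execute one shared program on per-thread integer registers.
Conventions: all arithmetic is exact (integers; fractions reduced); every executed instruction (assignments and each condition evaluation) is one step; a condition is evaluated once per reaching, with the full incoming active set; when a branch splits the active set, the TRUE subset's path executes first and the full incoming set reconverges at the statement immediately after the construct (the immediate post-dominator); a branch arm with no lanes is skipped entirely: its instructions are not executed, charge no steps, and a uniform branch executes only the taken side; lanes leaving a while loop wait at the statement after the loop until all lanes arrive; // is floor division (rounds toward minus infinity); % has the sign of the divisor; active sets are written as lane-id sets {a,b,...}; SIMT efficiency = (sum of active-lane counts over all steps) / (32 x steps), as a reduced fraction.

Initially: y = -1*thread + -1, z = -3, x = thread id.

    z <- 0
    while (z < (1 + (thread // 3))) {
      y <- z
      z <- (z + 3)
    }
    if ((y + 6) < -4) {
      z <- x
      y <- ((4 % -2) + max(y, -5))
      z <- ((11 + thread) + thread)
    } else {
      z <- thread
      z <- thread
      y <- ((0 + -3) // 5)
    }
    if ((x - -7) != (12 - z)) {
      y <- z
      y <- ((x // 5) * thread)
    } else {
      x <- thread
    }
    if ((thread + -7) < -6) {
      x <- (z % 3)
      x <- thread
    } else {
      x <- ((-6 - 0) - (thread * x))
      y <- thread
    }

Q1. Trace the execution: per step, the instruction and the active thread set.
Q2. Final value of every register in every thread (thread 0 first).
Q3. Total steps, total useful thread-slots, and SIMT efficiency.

step 0: z <- 0                       {0,1,2,3,4,5,6,7,8,9,10,11,12,13,14,15,16,17,18,19,20,21,22,23,24,25,26,27,28,29,30,31}
step 1: eval (z < (1 + (thread // 3))) {0,1,2,3,4,5,6,7,8,9,10,11,12,13,14,15,16,17,18,19,20,21,22,23,24,25,26,27,28,29,30,31}
step 2: y <- z                       {0,1,2,3,4,5,6,7,8,9,10,11,12,13,14,15,16,17,18,19,20,21,22,23,24,25,26,27,28,29,30,31}
step 3: z <- (z + 3)                 {0,1,2,3,4,5,6,7,8,9,10,11,12,13,14,15,16,17,18,19,20,21,22,23,24,25,26,27,28,29,30,31}
step 4: eval (z < (1 + (thread // 3))) {0,1,2,3,4,5,6,7,8,9,10,11,12,13,14,15,16,17,18,19,20,21,22,23,24,25,26,27,28,29,30,31}
step 5: y <- z                       {9,10,11,12,13,14,15,16,17,18,19,20,21,22,23,24,25,26,27,28,29,30,31}
step 6: z <- (z + 3)                 {9,10,11,12,13,14,15,16,17,18,19,20,21,22,23,24,25,26,27,28,29,30,31}
step 7: eval (z < (1 + (thread // 3))) {9,10,11,12,13,14,15,16,17,18,19,20,21,22,23,24,25,26,27,28,29,30,31}
step 8: y <- z                       {18,19,20,21,22,23,24,25,26,27,28,29,30,31}
step 9: z <- (z + 3)                 {18,19,20,21,22,23,24,25,26,27,28,29,30,31}
step 10: eval (z < (1 + (thread // 3))) {18,19,20,21,22,23,24,25,26,27,28,29,30,31}
step 11: y <- z                       {27,28,29,30,31}
step 12: z <- (z + 3)                 {27,28,29,30,31}
step 13: eval (z < (1 + (thread // 3))) {27,28,29,30,31}
step 14: eval ((y + 6) < -4)          {0,1,2,3,4,5,6,7,8,9,10,11,12,13,14,15,16,17,18,19,20,21,22,23,24,25,26,27,28,29,30,31}
step 15: z <- thread                  {0,1,2,3,4,5,6,7,8,9,10,11,12,13,14,15,16,17,18,19,20,21,22,23,24,25,26,27,28,29,30,31}
step 16: z <- thread                  {0,1,2,3,4,5,6,7,8,9,10,11,12,13,14,15,16,17,18,19,20,21,22,23,24,25,26,27,28,29,30,31}
step 17: y <- ((0 + -3) // 5)         {0,1,2,3,4,5,6,7,8,9,10,11,12,13,14,15,16,17,18,19,20,21,22,23,24,25,26,27,28,29,30,31}
step 18: eval ((x - -7) != (12 - z))  {0,1,2,3,4,5,6,7,8,9,10,11,12,13,14,15,16,17,18,19,20,21,22,23,24,25,26,27,28,29,30,31}
step 19: y <- z                       {0,1,2,3,4,5,6,7,8,9,10,11,12,13,14,15,16,17,18,19,20,21,22,23,24,25,26,27,28,29,30,31}
step 20: y <- ((x // 5) * thread)     {0,1,2,3,4,5,6,7,8,9,10,11,12,13,14,15,16,17,18,19,20,21,22,23,24,25,26,27,28,29,30,31}
step 21: eval ((thread + -7) < -6)    {0,1,2,3,4,5,6,7,8,9,10,11,12,13,14,15,16,17,18,19,20,21,22,23,24,25,26,27,28,29,30,31}
step 22: x <- (z % 3)                 {0}
step 23: x <- thread                  {0}
step 24: x <- ((-6 - 0) - (thread * x)) {1,2,3,4,5,6,7,8,9,10,11,12,13,14,15,16,17,18,19,20,21,22,23,24,25,26,27,28,29,30,31}
step 25: y <- thread                  {1,2,3,4,5,6,7,8,9,10,11,12,13,14,15,16,17,18,19,20,21,22,23,24,25,26,27,28,29,30,31}

Answer: 26 steps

y: 0,1,2,3,4,5,6,7,8,9,10,11,12,13,14,15,16,17,18,19,20,21,22,23,24,25,26,27,28,29,30,31
z: 0,1,2,3,4,5,6,7,8,9,10,11,12,13,14,15,16,17,18,19,20,21,22,23,24,25,26,27,28,29,30,31
x: 0,-7,-10,-15,-22,-31,-42,-55,-70,-87,-106,-127,-150,-175,-202,-231,-262,-295,-330,-367,-406,-447,-490,-535,-582,-631,-682,-735,-790,-847,-906,-967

steps = 26; useful = 606; efficiency = 606/832 = 303/416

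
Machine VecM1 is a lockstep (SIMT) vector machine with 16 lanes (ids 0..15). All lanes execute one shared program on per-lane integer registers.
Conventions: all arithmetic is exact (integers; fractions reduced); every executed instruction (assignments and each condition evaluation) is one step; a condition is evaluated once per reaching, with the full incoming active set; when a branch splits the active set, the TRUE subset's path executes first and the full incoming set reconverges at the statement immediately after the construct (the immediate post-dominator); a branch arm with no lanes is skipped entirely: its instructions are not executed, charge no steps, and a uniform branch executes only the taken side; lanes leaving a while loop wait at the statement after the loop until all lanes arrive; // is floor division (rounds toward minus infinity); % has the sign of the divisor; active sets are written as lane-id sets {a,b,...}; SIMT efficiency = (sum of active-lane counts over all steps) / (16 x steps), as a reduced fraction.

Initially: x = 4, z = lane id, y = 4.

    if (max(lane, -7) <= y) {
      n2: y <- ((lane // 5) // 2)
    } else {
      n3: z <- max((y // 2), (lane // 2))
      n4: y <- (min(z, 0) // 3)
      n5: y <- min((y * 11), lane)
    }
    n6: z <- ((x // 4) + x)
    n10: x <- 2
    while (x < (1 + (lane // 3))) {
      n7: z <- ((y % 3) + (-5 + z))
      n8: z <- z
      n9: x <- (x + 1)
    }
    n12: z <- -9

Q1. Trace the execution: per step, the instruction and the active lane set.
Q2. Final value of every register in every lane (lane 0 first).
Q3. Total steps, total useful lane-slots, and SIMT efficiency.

step 0: eval (max(lane, -7) <= y)    {0,1,2,3,4,5,6,7,8,9,10,11,12,13,14,15}
step 1: y <- ((lane // 5) // 2)      {0,1,2,3,4}
step 2: z <- max((y // 2), (lane // 2)) {5,6,7,8,9,10,11,12,13,14,15}
step 3: y <- (min(z, 0) // 3)        {5,6,7,8,9,10,11,12,13,14,15}
step 4: y <- min((y * 11), lane)     {5,6,7,8,9,10,11,12,13,14,15}
step 5: z <- ((x // 4) + x)          {0,1,2,3,4,5,6,7,8,9,10,11,12,13,14,15}
step 6: x <- 2                       {0,1,2,3,4,5,6,7,8,9,10,11,12,13,14,15}
step 7: eval (x < (1 + (lane // 3))) {0,1,2,3,4,5,6,7,8,9,10,11,12,13,14,15}
step 8: z <- ((y % 3) + (-5 + z))    {6,7,8,9,10,11,12,13,14,15}
step 9: z <- z                       {6,7,8,9,10,11,12,13,14,15}
step 10: x <- (x + 1)                 {6,7,8,9,10,11,12,13,14,15}
step 11: eval (x < (1 + (lane // 3))) {6,7,8,9,10,11,12,13,14,15}
step 12: z <- ((y % 3) + (-5 + z))    {9,10,11,12,13,14,15}
step 13: z <- z                       {9,10,11,12,13,14,15}
step 14: x <- (x + 1)                 {9,10,11,12,13,14,15}
step 15: eval (x < (1 + (lane // 3))) {9,10,11,12,13,14,15}
step 16: z <- ((y % 3) + (-5 + z))    {12,13,14,15}
step 17: z <- z                       {12,13,14,15}
step 18: x <- (x + 1)                 {12,13,14,15}
step 19: eval (x < (1 + (lane // 3))) {12,13,14,15}
step 20: z <- ((y % 3) + (-5 + z))    {15}
step 21: z <- z                       {15}
step 22: x <- (x + 1)                 {15}
step 23: eval (x < (1 + (lane // 3))) {15}
step 24: z <- -9                      {0,1,2,3,4,5,6,7,8,9,10,11,12,13,14,15}

Answer: 25 steps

x: 2,2,2,2,2,2,3,3,3,4,4,4,5,5,5,6
z: -9,-9,-9,-9,-9,-9,-9,-9,-9,-9,-9,-9,-9,-9,-9,-9
y: 0,0,0,0,0,0,0,0,0,0,0,0,0,0,0,0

steps = 25; useful = 206; efficiency = 206/400 = 103/200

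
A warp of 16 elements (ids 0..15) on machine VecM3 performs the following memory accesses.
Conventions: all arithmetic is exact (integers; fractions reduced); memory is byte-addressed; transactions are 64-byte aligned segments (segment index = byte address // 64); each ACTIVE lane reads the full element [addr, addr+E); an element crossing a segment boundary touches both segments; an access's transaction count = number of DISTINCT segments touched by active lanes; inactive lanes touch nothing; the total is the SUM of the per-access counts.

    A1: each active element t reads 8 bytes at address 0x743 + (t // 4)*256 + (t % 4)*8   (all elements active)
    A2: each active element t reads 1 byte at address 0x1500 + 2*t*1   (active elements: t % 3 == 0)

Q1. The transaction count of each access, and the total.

A1: 4 transactions
A2: 1 transaction

Answer: 4,1; total 5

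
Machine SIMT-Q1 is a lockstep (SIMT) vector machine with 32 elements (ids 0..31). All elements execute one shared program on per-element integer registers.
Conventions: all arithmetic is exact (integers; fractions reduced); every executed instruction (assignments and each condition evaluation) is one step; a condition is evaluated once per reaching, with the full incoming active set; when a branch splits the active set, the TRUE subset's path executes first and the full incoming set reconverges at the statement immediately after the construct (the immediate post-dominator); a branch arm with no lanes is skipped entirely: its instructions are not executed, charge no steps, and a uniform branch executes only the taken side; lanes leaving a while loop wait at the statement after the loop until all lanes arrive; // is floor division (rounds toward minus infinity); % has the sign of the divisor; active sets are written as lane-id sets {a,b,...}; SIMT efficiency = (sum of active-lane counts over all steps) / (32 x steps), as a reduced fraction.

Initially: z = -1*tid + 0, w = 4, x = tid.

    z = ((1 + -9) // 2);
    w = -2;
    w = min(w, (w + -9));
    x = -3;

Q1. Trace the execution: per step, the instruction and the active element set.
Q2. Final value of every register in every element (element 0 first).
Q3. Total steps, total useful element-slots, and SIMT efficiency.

step 0: z <- ((1 + -9) // 2)         {0,1,2,3,4,5,6,7,8,9,10,11,12,13,14,15,16,17,18,19,20,21,22,23,24,25,26,27,28,29,30,31}
step 1: w <- -2                      {0,1,2,3,4,5,6,7,8,9,10,11,12,13,14,15,16,17,18,19,20,21,22,23,24,25,26,27,28,29,30,31}
step 2: w <- min(w, (w + -9))        {0,1,2,3,4,5,6,7,8,9,10,11,12,13,14,15,16,17,18,19,20,21,22,23,24,25,26,27,28,29,30,31}
step 3: x <- -3                      {0,1,2,3,4,5,6,7,8,9,10,11,12,13,14,15,16,17,18,19,20,21,22,23,24,25,26,27,28,29,30,31}

Answer: 4 steps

z: -4,-4,-4,-4,-4,-4,-4,-4,-4,-4,-4,-4,-4,-4,-4,-4,-4,-4,-4,-4,-4,-4,-4,-4,-4,-4,-4,-4,-4,-4,-4,-4
w: -11,-11,-11,-11,-11,-11,-11,-11,-11,-11,-11,-11,-11,-11,-11,-11,-11,-11,-11,-11,-11,-11,-11,-11,-11,-11,-11,-11,-11,-11,-11,-11
x: -3,-3,-3,-3,-3,-3,-3,-3,-3,-3,-3,-3,-3,-3,-3,-3,-3,-3,-3,-3,-3,-3,-3,-3,-3,-3,-3,-3,-3,-3,-3,-3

steps = 4; useful = 128; efficiency = 128/128 = 1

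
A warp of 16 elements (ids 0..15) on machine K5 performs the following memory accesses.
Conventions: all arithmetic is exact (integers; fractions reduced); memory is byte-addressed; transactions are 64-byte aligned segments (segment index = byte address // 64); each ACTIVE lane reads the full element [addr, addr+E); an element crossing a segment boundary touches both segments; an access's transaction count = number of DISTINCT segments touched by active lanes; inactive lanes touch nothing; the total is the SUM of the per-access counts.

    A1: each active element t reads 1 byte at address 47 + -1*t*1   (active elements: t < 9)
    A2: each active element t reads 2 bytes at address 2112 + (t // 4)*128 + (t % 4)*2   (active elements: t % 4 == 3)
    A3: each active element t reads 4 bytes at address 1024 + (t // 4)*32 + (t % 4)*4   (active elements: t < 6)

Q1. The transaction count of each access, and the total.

A1: 1 transaction
A2: 4 transactions
A3: 1 transaction

Answer: 1,4,1; total 6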